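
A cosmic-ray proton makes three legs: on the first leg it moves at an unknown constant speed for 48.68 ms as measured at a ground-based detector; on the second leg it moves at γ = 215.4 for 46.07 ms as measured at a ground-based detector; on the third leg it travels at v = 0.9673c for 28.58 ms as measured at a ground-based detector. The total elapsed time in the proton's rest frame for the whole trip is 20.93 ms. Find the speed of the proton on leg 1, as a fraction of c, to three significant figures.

Leg 1: speed unknown; τ_1 = 48.68/γ_1.
Leg 2: γ = 215.4; τ_2 = 46.07/215.4 = 0.2139 ms.
Leg 3: γ = 1/√(1 − 0.9673²) = 1/√0.06433 = 3.943; τ_3 = 28.58/3.943 = 7.249 ms.
Total proper time: τ_1 + 0.2139 + 7.249 = 20.93, so τ_1 = 20.93 − 7.463 = 13.47 ms.
γ_1 = 48.68/13.47 = 3.615; β = √(1 − 1/γ²) = √0.9235.

β = 0.961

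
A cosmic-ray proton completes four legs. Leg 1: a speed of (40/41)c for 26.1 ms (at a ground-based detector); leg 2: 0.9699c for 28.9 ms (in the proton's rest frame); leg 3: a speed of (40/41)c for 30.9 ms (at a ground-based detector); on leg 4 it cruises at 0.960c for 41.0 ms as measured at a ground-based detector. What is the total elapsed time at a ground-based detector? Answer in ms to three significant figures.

Δt = 217 ms

Leg 1: 26.1 ms is already measured at a ground-based detector.
Leg 2: γ = 1/√(1 − 0.9699²) = 1/√0.05929 = 4.107; Δt_2 = 4.107 × 28.9 = 118.7 ms.
Leg 3: 30.9 ms is already measured at a ground-based detector.
Leg 4: 41.0 ms is already measured at a ground-based detector.
Total: 26.10 + 118.7 + 30.90 + 41.00 ms.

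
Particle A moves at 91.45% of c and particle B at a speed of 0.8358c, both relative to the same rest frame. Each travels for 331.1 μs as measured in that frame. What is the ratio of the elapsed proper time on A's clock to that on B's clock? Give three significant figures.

τ_A/τ_B = 0.737

A: β = 0.9145; γ = 1/√(1 − 0.9145²) = 1/√0.1637 = 2.472. B: γ = 1/√(1 − 0.8358²) = 1/√0.3014 = 1.821.
τ_A/τ_B = γ_B/γ_A = 1.821/2.472 = 0.7369, so τ_A/τ_B = 0.7369.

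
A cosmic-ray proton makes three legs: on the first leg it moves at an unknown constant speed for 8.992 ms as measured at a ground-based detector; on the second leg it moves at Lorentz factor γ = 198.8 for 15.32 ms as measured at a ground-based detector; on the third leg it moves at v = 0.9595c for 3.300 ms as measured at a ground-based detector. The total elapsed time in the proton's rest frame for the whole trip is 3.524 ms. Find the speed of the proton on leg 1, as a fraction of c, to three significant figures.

β = 0.960

Leg 1: speed unknown; τ_1 = 8.992/γ_1.
Leg 2: γ = 198.8; τ_2 = 15.32/198.8 = 0.07706 ms.
Leg 3: γ = 1/√(1 − 0.9595²) = 1/√0.07936 = 3.550; τ_3 = 3.300/3.550 = 0.9296 ms.
Total proper time: τ_1 + 0.07706 + 0.9296 = 3.524, so τ_1 = 3.524 − 1.007 = 2.517 ms.
γ_1 = 8.992/2.517 = 3.572; β = √(1 − 1/γ²) = √0.9216.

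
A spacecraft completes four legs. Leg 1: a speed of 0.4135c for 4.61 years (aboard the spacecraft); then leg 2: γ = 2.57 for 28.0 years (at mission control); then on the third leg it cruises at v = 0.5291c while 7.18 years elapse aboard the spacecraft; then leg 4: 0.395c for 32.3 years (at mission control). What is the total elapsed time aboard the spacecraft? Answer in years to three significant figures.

τ = 52.4 years

Leg 1: 4.61 years is already measured aboard the spacecraft.
Leg 2: γ = 2.57; τ_2 = 28.0/2.570 = 10.89 years.
Leg 3: 7.18 years is already measured aboard the spacecraft.
Leg 4: γ = 1/√(1 − 0.395²) = 1/√0.8440 = 1.089; τ_4 = 32.3/1.089 = 29.67 years.
Total: 4.610 + 10.89 + 7.180 + 29.67 years.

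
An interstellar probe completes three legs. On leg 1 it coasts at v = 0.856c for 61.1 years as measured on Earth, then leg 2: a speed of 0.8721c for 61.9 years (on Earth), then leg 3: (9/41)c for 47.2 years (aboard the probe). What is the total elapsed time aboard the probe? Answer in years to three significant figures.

Leg 1: γ = 1/√(1 − 0.856²) = 1/√0.2673 = 1.934; τ_1 = 61.1/1.934 = 31.59 years.
Leg 2: γ = 1/√(1 − 0.8721²) = 1/√0.2394 = 2.044; τ_2 = 61.9/2.044 = 30.29 years.
Leg 3: 47.2 years is already measured aboard the probe.
Total: 31.59 + 30.29 + 47.20 years.

τ = 109 years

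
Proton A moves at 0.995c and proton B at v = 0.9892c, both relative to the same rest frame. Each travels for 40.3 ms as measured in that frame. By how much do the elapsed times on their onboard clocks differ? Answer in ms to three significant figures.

A: γ = 1/√(1 − 0.995²) = 1/√0.009975 = 10.01; τ_A = 40.3/10.01 = 4.025 ms.
B: γ = 1/√(1 − 0.9892²) = 1/√0.02148 = 6.823; τ_B = 40.3/6.823 = 5.907 ms.

|τ_A − τ_B| = 1.88 ms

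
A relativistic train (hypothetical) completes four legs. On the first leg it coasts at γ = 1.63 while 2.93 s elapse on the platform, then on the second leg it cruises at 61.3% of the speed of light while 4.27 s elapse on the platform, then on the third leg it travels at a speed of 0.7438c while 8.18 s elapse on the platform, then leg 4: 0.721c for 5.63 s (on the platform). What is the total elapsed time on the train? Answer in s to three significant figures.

τ = 14.5 s

Leg 1: γ = 1.63; τ_1 = 2.93/1.630 = 1.798 s.
Leg 2: β = 0.613; γ = 1/√(1 − 0.613²) = 1/√0.6242 = 1.266; τ_2 = 4.27/1.266 = 3.374 s.
Leg 3: γ = 1/√(1 − 0.7438²) = 1/√0.4468 = 1.496; τ_3 = 8.18/1.496 = 5.468 s.
Leg 4: γ = 1/√(1 − 0.721²) = 1/√0.4802 = 1.443; τ_4 = 5.63/1.443 = 3.901 s.
Total: 1.798 + 3.374 + 5.468 + 3.901 s.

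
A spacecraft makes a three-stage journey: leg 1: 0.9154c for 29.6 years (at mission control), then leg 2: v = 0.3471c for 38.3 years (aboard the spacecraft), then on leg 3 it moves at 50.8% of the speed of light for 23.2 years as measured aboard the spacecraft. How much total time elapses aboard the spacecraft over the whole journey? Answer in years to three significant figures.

Leg 1: γ = 1/√(1 − 0.9154²) = 1/√0.1620 = 2.484; τ_1 = 29.6/2.484 = 11.92 years.
Leg 2: 38.3 years is already measured aboard the spacecraft.
Leg 3: 23.2 years is already measured aboard the spacecraft.
Total: 11.92 + 38.30 + 23.20 years.

τ = 73.4 years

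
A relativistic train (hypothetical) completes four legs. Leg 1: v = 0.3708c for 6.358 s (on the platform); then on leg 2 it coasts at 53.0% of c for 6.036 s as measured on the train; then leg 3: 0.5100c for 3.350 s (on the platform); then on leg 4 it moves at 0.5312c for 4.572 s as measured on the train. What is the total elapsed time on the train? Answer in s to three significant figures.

τ = 19.4 s

Leg 1: γ = 1/√(1 − 0.3708²) = 1/√0.8625 = 1.077; τ_1 = 6.358/1.077 = 5.905 s.
Leg 2: 6.036 s is already measured on the train.
Leg 3: γ = 1/√(1 − 0.5100²) = 1/√0.7399 = 1.163; τ_3 = 3.350/1.163 = 2.882 s.
Leg 4: 4.572 s is already measured on the train.
Total: 5.905 + 6.036 + 2.882 + 4.572 s.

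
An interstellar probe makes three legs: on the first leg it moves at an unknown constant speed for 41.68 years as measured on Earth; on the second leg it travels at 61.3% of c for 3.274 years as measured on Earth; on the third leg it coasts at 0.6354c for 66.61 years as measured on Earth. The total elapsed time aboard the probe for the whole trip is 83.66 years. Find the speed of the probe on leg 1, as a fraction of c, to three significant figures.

Leg 1: speed unknown; τ_1 = 41.68/γ_1.
Leg 2: β = 0.613; γ = 1/√(1 − 0.613²) = 1/√0.6242 = 1.266; τ_2 = 3.274/1.266 = 2.587 years.
Leg 3: γ = 1/√(1 − 0.6354²) = 1/√0.5963 = 1.295; τ_3 = 66.61/1.295 = 51.44 years.
Total proper time: τ_1 + 2.587 + 51.44 = 83.66, so τ_1 = 83.66 − 54.02 = 29.64 years.
γ_1 = 41.68/29.64 = 1.406; β = √(1 − 1/γ²) = √0.4944.

β = 0.703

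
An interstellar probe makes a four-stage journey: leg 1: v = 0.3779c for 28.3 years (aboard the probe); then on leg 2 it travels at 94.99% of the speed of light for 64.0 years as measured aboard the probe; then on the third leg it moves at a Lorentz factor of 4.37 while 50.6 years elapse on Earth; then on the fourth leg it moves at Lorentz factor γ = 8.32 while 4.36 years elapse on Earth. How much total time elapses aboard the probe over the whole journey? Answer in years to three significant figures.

Leg 1: 28.3 years is already measured aboard the probe.
Leg 2: 64.0 years is already measured aboard the probe.
Leg 3: γ = 4.37; τ_3 = 50.6/4.370 = 11.58 years.
Leg 4: γ = 8.32; τ_4 = 4.36/8.320 = 0.5240 years.
Total: 28.30 + 64.00 + 11.58 + 0.5240 years.

τ = 104 years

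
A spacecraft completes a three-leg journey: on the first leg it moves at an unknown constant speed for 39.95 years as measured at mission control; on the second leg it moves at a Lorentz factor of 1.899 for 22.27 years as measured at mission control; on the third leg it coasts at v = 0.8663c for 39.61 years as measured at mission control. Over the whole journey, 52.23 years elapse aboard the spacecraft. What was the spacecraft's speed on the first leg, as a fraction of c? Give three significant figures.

Leg 1: speed unknown; τ_1 = 39.95/γ_1.
Leg 2: γ = 1.899; τ_2 = 22.27/1.899 = 11.73 years.
Leg 3: γ = 1/√(1 − 0.8663²) = 1/√0.2495 = 2.002; τ_3 = 39.61/2.002 = 19.79 years.
Total proper time: τ_1 + 11.73 + 19.79 = 52.23, so τ_1 = 52.23 − 31.51 = 20.72 years.
γ_1 = 39.95/20.72 = 1.928; β = √(1 − 1/γ²) = √0.7311.

β = 0.855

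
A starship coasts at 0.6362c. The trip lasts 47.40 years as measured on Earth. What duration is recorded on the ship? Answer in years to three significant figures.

γ = 1/√(1 − 0.6362²) = 1/√0.5952 = 1.296
The interval measured on Earth is the dilated one; the clock on the ship measures the proper time τ = Δt/γ = 47.40/1.296 years.

τ = 36.6 years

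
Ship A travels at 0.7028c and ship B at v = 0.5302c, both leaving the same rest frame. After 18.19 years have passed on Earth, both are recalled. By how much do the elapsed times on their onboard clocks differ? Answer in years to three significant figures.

|τ_A − τ_B| = 2.48 years

A: γ = 1/√(1 − 0.7028²) = 1/√0.5061 = 1.406; τ_A = 18.19/1.406 = 12.94 years.
B: γ = 1/√(1 − 0.5302²) = 1/√0.7189 = 1.179; τ_B = 18.19/1.179 = 15.42 years.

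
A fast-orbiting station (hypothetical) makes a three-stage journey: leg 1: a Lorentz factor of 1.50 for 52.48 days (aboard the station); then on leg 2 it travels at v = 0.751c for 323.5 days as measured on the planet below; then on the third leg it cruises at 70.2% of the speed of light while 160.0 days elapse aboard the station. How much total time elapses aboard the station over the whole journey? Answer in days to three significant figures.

τ = 426 days

Leg 1: 52.48 days is already measured aboard the station.
Leg 2: γ = 1/√(1 − 0.751²) = 1/√0.4360 = 1.514; τ_2 = 323.5/1.514 = 213.6 days.
Leg 3: 160.0 days is already measured aboard the station.
Total: 52.48 + 213.6 + 160.0 days.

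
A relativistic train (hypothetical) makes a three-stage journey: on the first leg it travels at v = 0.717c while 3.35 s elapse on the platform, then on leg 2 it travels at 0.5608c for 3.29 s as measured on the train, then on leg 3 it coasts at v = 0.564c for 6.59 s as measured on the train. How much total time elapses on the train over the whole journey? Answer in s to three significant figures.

Leg 1: γ = 1/√(1 − 0.717²) = 1/√0.4859 = 1.435; τ_1 = 3.35/1.435 = 2.335 s.
Leg 2: 3.29 s is already measured on the train.
Leg 3: 6.59 s is already measured on the train.
Total: 2.335 + 3.290 + 6.590 s.

τ = 12.2 s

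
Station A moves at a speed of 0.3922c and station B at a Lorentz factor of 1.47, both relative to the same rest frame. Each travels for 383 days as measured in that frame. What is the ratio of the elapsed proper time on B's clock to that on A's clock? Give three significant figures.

A: γ = 1/√(1 − 0.3922²) = 1/√0.8462 = 1.087. B: γ = 1.47.
τ_A/τ_B = γ_B/γ_A = 1.470/1.087 = 1.352, so τ_B/τ_A = 0.7395.

τ_B/τ_A = 0.740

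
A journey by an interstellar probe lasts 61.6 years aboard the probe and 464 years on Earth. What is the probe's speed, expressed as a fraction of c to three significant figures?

β = 0.991

The proper time is measured aboard the probe (both events occur at the probe's location); Δt is measured on Earth. γ = Δt/τ = 464/61.6 = 7.532.
β = √(1 − 1/γ²) = √(1 − 0.01762) = √0.9824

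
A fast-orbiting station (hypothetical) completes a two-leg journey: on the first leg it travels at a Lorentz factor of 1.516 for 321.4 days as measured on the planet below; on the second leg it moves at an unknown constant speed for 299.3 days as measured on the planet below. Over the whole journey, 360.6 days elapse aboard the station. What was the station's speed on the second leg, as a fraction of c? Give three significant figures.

β = 0.868

Leg 1: γ = 1.516; τ_1 = 321.4/1.516 = 212.0 days.
Leg 2: speed unknown; τ_2 = 299.3/γ_2.
Total proper time: 212.0 + τ_2 = 360.6, so τ_2 = 360.6 − 212.0 = 148.6 days.
γ_2 = 299.3/148.6 = 2.014; β = √(1 − 1/γ²) = √0.7535.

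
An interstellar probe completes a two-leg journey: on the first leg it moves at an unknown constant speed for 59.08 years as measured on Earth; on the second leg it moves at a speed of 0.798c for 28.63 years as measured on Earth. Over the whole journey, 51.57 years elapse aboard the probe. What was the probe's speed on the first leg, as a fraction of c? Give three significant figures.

Leg 1: speed unknown; τ_1 = 59.08/γ_1.
Leg 2: γ = 1/√(1 − 0.798²) = 1/√0.3632 = 1.659; τ_2 = 28.63/1.659 = 17.25 years.
Total proper time: τ_1 + 17.25 = 51.57, so τ_1 = 51.57 − 17.25 = 34.32 years.
γ_1 = 59.08/34.32 = 1.722; β = √(1 − 1/γ²) = √0.6626.

β = 0.814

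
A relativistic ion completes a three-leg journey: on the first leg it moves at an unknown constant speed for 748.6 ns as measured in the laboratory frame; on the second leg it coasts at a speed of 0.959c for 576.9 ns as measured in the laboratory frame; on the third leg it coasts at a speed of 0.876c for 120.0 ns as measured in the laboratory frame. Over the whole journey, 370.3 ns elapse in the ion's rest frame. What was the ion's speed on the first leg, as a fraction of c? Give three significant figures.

β = 0.980

Leg 1: speed unknown; τ_1 = 748.6/γ_1.
Leg 2: γ = 1/√(1 − 0.959²) = 1/√0.08032 = 3.529; τ_2 = 576.9/3.529 = 163.5 ns.
Leg 3: γ = 1/√(1 − 0.876²) = 1/√0.2326 = 2.073; τ_3 = 120.0/2.073 = 57.88 ns.
Total proper time: τ_1 + 163.5 + 57.88 = 370.3, so τ_1 = 370.3 − 221.4 = 148.9 ns.
γ_1 = 748.6/148.9 = 5.027; β = √(1 − 1/γ²) = √0.9604.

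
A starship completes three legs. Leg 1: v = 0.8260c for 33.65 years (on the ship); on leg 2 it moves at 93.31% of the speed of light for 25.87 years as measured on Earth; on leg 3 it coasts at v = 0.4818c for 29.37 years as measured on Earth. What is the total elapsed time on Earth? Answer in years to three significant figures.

Leg 1: γ = 1/√(1 − 0.8260²) = 1/√0.3177 = 1.774; Δt_1 = 1.774 × 33.65 = 59.70 years.
Leg 2: 25.87 years is already measured on Earth.
Leg 3: 29.37 years is already measured on Earth.
Total: 59.70 + 25.87 + 29.37 years.

Δt = 115 years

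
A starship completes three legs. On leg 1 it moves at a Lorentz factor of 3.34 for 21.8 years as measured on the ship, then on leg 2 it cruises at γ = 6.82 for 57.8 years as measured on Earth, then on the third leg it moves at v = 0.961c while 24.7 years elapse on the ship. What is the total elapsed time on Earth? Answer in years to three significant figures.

Leg 1: γ = 3.34; Δt_1 = 3.340 × 21.8 = 72.81 years.
Leg 2: 57.8 years is already measured on Earth.
Leg 3: γ = 1/√(1 − 0.961²) = 1/√0.07648 = 3.616; Δt_3 = 3.616 × 24.7 = 89.32 years.
Total: 72.81 + 57.80 + 89.32 years.

Δt = 220 years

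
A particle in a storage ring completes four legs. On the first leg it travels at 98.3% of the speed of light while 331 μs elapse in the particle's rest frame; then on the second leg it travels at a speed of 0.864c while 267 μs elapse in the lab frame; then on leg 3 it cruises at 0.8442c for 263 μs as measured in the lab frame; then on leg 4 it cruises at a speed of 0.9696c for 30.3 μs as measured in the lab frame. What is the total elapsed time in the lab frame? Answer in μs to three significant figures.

Leg 1: β = 0.983; γ = 1/√(1 − 0.983²) = 1/√0.03371 = 5.446; Δt_1 = 5.446 × 331 = 1803 μs.
Leg 2: 267 μs is already measured in the lab frame.
Leg 3: 263 μs is already measured in the lab frame.
Leg 4: 30.3 μs is already measured in the lab frame.
Total: 1803 + 267.0 + 263.0 + 30.30 μs.

Δt = 2360 μs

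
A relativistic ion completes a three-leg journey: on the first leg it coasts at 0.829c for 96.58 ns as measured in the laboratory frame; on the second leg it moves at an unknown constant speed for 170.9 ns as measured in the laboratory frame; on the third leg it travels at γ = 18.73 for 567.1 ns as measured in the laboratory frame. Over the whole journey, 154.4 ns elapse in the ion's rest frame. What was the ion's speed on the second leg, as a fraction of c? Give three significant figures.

Leg 1: γ = 1/√(1 − 0.829²) = 1/√0.3128 = 1.788; τ_1 = 96.58/1.788 = 54.01 ns.
Leg 2: speed unknown; τ_2 = 170.9/γ_2.
Leg 3: γ = 18.73; τ_3 = 567.1/18.73 = 30.28 ns.
Total proper time: 54.01 + τ_2 + 30.28 = 154.4, so τ_2 = 154.4 − 84.29 = 70.11 ns.
γ_2 = 170.9/70.11 = 2.438; β = √(1 − 1/γ²) = √0.8317.

β = 0.912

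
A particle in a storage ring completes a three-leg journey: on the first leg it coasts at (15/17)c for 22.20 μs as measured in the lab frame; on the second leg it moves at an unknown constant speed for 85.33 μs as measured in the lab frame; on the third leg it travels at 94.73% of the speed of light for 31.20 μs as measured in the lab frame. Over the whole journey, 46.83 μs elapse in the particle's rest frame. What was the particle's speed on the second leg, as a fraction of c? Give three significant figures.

Leg 1: γ = 1/√(1 − (15/17)²) = 17/8 = 2.125; τ_1 = 22.20/2.125 = 10.45 μs.
Leg 2: speed unknown; τ_2 = 85.33/γ_2.
Leg 3: β = 0.9473; γ = 1/√(1 − 0.9473²) = 1/√0.1026 = 3.122; τ_3 = 31.20/3.122 = 9.995 μs.
Total proper time: 10.45 + τ_2 + 9.995 = 46.83, so τ_2 = 46.83 − 20.44 = 26.39 μs.
γ_2 = 85.33/26.39 = 3.234; β = √(1 − 1/γ²) = √0.9044.

β = 0.951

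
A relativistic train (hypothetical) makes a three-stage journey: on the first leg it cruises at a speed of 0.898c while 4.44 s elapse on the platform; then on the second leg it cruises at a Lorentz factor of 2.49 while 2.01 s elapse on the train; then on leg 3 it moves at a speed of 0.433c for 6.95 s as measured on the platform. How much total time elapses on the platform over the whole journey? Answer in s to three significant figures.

Leg 1: 4.44 s is already measured on the platform.
Leg 2: γ = 2.49; Δt_2 = 2.490 × 2.01 = 5.005 s.
Leg 3: 6.95 s is already measured on the platform.
Total: 4.440 + 5.005 + 6.950 s.

Δt = 16.4 s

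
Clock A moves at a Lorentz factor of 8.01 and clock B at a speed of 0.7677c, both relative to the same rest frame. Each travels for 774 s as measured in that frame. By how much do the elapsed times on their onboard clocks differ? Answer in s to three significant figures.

|τ_A − τ_B| = 399 s

A: γ = 8.01; τ_A = 774/8.010 = 96.63 s.
B: γ = 1/√(1 − 0.7677²) = 1/√0.4106 = 1.561; τ_B = 774/1.561 = 496.0 s.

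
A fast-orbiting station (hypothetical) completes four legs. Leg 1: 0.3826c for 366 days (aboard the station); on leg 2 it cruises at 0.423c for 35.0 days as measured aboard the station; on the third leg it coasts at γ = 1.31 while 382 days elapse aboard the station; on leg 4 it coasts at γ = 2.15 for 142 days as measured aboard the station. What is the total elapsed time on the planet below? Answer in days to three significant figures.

Δt = 1240 days

Leg 1: γ = 1/√(1 − 0.3826²) = 1/√0.8536 = 1.082; Δt_1 = 1.082 × 366 = 396.1 days.
Leg 2: γ = 1/√(1 − 0.423²) = 1/√0.8211 = 1.104; Δt_2 = 1.104 × 35.0 = 38.63 days.
Leg 3: γ = 1.31; Δt_3 = 1.310 × 382 = 500.4 days.
Leg 4: γ = 2.15; Δt_4 = 2.150 × 142 = 305.3 days.
Total: 396.1 + 38.63 + 500.4 + 305.3 days.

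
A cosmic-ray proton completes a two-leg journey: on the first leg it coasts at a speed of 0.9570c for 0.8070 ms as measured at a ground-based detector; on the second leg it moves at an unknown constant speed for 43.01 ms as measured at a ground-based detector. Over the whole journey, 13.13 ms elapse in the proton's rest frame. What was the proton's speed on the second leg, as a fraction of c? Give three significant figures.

Leg 1: γ = 1/√(1 − 0.9570²) = 1/√0.08415 = 3.447; τ_1 = 0.8070/3.447 = 0.2341 ms.
Leg 2: speed unknown; τ_2 = 43.01/γ_2.
Total proper time: 0.2341 + τ_2 = 13.13, so τ_2 = 13.13 − 0.2341 = 12.90 ms.
γ_2 = 43.01/12.90 = 3.335; β = √(1 − 1/γ²) = √0.9101.

β = 0.954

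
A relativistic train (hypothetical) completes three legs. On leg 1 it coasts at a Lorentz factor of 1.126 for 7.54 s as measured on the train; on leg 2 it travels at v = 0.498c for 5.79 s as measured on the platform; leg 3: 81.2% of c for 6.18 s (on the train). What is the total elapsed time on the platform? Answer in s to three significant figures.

Leg 1: γ = 1.126; Δt_1 = 1.126 × 7.54 = 8.490 s.
Leg 2: 5.79 s is already measured on the platform.
Leg 3: β = 0.812; γ = 1/√(1 − 0.812²) = 1/√0.3407 = 1.713; Δt_3 = 1.713 × 6.18 = 10.59 s.
Total: 8.490 + 5.790 + 10.59 s.

Δt = 24.9 s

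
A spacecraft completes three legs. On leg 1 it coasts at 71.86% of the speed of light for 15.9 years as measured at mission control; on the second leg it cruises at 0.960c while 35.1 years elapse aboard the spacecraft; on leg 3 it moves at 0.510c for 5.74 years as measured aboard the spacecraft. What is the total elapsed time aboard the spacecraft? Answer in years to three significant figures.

τ = 51.9 years

Leg 1: β = 0.7186; γ = 1/√(1 − 0.7186²) = 1/√0.4836 = 1.438; τ_1 = 15.9/1.438 = 11.06 years.
Leg 2: 35.1 years is already measured aboard the spacecraft.
Leg 3: 5.74 years is already measured aboard the spacecraft.
Total: 11.06 + 35.10 + 5.740 years.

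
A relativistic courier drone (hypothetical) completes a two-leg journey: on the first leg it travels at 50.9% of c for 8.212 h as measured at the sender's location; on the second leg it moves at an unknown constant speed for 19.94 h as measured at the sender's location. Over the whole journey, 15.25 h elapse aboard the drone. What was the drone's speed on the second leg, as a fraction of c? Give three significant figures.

β = 0.912

Leg 1: β = 0.509; γ = 1/√(1 − 0.509²) = 1/√0.7409 = 1.162; τ_1 = 8.212/1.162 = 7.069 h.
Leg 2: speed unknown; τ_2 = 19.94/γ_2.
Total proper time: 7.069 + τ_2 = 15.25, so τ_2 = 15.25 − 7.069 = 8.181 h.
γ_2 = 19.94/8.181 = 2.437; β = √(1 − 1/γ²) = √0.8317.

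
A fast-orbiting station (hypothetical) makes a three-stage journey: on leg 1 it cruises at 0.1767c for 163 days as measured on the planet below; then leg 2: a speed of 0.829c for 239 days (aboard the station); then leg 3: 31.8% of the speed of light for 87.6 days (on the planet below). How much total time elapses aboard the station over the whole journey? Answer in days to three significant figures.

Leg 1: γ = 1/√(1 − 0.1767²) = 1/√0.9688 = 1.016; τ_1 = 163/1.016 = 160.4 days.
Leg 2: 239 days is already measured aboard the station.
Leg 3: β = 0.318; γ = 1/√(1 − 0.318²) = 1/√0.8989 = 1.055; τ_3 = 87.6/1.055 = 83.05 days.
Total: 160.4 + 239.0 + 83.05 days.

τ = 482 days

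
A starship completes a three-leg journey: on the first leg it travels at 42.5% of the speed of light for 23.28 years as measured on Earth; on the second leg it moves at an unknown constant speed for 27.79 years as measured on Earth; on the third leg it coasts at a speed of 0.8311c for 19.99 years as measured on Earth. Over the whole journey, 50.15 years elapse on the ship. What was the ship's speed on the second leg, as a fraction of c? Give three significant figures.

β = 0.763

Leg 1: β = 0.425; γ = 1/√(1 − 0.425²) = 1/√0.8194 = 1.105; τ_1 = 23.28/1.105 = 21.07 years.
Leg 2: speed unknown; τ_2 = 27.79/γ_2.
Leg 3: γ = 1/√(1 − 0.8311²) = 1/√0.3093 = 1.798; τ_3 = 19.99/1.798 = 11.12 years.
Total proper time: 21.07 + τ_2 + 11.12 = 50.15, so τ_2 = 50.15 − 32.19 = 17.96 years.
γ_2 = 27.79/17.96 = 1.547; β = √(1 − 1/γ²) = √0.5823.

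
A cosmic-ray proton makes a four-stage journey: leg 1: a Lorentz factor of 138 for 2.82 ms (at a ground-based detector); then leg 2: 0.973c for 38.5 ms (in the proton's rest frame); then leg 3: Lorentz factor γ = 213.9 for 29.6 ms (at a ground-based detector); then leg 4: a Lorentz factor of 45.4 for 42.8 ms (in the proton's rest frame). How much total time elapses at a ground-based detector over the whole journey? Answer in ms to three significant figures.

Δt = 2140 ms

Leg 1: 2.82 ms is already measured at a ground-based detector.
Leg 2: γ = 1/√(1 − 0.973²) = 1/√0.05327 = 4.333; Δt_2 = 4.333 × 38.5 = 166.8 ms.
Leg 3: 29.6 ms is already measured at a ground-based detector.
Leg 4: γ = 45.4; Δt_4 = 45.40 × 42.8 = 1943 ms.
Total: 2.820 + 166.8 + 29.60 + 1943 ms.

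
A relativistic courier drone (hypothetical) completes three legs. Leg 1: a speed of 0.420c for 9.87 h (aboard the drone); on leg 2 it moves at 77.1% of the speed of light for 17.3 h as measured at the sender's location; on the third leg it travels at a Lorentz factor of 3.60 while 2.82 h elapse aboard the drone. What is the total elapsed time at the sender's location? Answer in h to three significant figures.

Leg 1: γ = 1/√(1 − 0.420²) = 1/√0.8236 = 1.102; Δt_1 = 1.102 × 9.87 = 10.88 h.
Leg 2: 17.3 h is already measured at the sender's location.
Leg 3: γ = 3.60; Δt_3 = 3.600 × 2.82 = 10.15 h.
Total: 10.88 + 17.30 + 10.15 h.

Δt = 38.3 h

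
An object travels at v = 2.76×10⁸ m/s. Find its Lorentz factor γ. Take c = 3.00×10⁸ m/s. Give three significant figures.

γ = 2.55

β = 2.76×10⁸/3.00×10⁸ = 0.9200; γ = 1/√(1 − 0.9200²) = 2.552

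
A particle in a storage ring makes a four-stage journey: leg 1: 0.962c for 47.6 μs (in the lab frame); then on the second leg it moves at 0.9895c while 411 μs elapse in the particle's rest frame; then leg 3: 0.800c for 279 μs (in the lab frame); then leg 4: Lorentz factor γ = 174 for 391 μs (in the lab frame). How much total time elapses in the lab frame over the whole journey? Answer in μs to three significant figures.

Δt = 3560 μs

Leg 1: 47.6 μs is already measured in the lab frame.
Leg 2: γ = 1/√(1 − 0.9895²) = 1/√0.02089 = 6.919; Δt_2 = 6.919 × 411 = 2844 μs.
Leg 3: 279 μs is already measured in the lab frame.
Leg 4: 391 μs is already measured in the lab frame.
Total: 47.60 + 2844 + 279.0 + 391.0 μs.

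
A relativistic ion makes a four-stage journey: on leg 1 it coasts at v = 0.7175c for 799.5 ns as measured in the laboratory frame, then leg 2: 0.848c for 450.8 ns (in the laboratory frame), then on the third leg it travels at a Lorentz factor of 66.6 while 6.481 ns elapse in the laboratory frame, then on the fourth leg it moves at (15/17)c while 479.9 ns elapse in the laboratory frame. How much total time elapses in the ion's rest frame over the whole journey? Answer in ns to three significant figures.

τ = 1020 ns

Leg 1: γ = 1/√(1 − 0.7175²) = 1/√0.4852 = 1.436; τ_1 = 799.5/1.436 = 556.9 ns.
Leg 2: γ = 1/√(1 − 0.848²) = 1/√0.2809 = 1.887; τ_2 = 450.8/1.887 = 238.9 ns.
Leg 3: γ = 66.6; τ_3 = 6.481/66.60 = 0.09731 ns.
Leg 4: γ = 1/√(1 − (15/17)²) = 17/8 = 2.125; τ_4 = 479.9/2.125 = 225.8 ns.
Total: 556.9 + 238.9 + 0.09731 + 225.8 ns.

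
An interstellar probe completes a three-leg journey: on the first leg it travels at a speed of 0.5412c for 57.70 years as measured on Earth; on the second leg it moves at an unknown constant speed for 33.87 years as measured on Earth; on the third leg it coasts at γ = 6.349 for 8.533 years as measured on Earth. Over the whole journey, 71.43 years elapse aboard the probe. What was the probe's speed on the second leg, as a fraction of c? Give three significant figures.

Leg 1: γ = 1/√(1 − 0.5412²) = 1/√0.7071 = 1.189; τ_1 = 57.70/1.189 = 48.52 years.
Leg 2: speed unknown; τ_2 = 33.87/γ_2.
Leg 3: γ = 6.349; τ_3 = 8.533/6.349 = 1.344 years.
Total proper time: 48.52 + τ_2 + 1.344 = 71.43, so τ_2 = 71.43 − 49.86 = 21.57 years.
γ_2 = 33.87/21.57 = 1.570; β = √(1 − 1/γ²) = √0.5946.

β = 0.771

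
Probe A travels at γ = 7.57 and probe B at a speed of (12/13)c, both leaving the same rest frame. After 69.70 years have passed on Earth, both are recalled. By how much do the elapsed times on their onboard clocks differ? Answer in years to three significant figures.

A: γ = 7.57; τ_A = 69.70/7.570 = 9.207 years.
B: γ = 1/√(1 − (12/13)²) = 13/5 = 2.600; τ_B = 69.70/2.600 = 26.81 years.

|τ_A − τ_B| = 17.6 years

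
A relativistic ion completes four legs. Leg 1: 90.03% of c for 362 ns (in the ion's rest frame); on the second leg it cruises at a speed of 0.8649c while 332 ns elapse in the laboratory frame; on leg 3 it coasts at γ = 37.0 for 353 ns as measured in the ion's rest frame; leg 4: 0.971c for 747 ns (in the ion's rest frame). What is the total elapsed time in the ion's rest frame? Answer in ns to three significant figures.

τ = 1630 ns

Leg 1: 362 ns is already measured in the ion's rest frame.
Leg 2: γ = 1/√(1 − 0.8649²) = 1/√0.2519 = 1.992; τ_2 = 332/1.992 = 166.6 ns.
Leg 3: 353 ns is already measured in the ion's rest frame.
Leg 4: 747 ns is already measured in the ion's rest frame.
Total: 362.0 + 166.6 + 353.0 + 747.0 ns.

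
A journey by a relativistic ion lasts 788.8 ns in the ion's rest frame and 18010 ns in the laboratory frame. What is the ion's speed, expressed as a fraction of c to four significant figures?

The proper time is measured in the ion's rest frame (both events occur at the ion's location); Δt is measured in the laboratory frame. γ = Δt/τ = 18010/788.8 = 22.83.
β = √(1 − 1/γ²) = √(1 − 0.001918) = √0.9981

β = 0.9990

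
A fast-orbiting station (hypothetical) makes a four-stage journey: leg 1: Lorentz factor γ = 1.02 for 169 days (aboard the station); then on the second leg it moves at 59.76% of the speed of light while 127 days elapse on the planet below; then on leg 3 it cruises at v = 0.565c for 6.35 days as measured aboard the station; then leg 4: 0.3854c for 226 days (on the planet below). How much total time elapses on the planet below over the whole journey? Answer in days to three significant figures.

Leg 1: γ = 1.02; Δt_1 = 1.020 × 169 = 172.4 days.
Leg 2: 127 days is already measured on the planet below.
Leg 3: γ = 1/√(1 − 0.565²) = 1/√0.6808 = 1.212; Δt_3 = 1.212 × 6.35 = 7.696 days.
Leg 4: 226 days is already measured on the planet below.
Total: 172.4 + 127.0 + 7.696 + 226.0 days.

Δt = 533 days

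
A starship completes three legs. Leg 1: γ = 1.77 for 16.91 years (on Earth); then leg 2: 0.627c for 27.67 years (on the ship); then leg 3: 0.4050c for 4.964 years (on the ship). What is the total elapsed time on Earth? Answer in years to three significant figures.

Δt = 57.9 years

Leg 1: 16.91 years is already measured on Earth.
Leg 2: γ = 1/√(1 − 0.627²) = 1/√0.6069 = 1.284; Δt_2 = 1.284 × 27.67 = 35.52 years.
Leg 3: γ = 1/√(1 − 0.4050²) = 1/√0.8360 = 1.094; Δt_3 = 1.094 × 4.964 = 5.429 years.
Total: 16.91 + 35.52 + 5.429 years.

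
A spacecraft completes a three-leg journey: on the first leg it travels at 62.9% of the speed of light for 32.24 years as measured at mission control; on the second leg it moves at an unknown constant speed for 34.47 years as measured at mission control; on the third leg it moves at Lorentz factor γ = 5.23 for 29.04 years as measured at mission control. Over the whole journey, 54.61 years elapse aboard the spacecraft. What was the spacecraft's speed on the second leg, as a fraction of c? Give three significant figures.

β = 0.718

Leg 1: β = 0.629; γ = 1/√(1 − 0.629²) = 1/√0.6044 = 1.286; τ_1 = 32.24/1.286 = 25.06 years.
Leg 2: speed unknown; τ_2 = 34.47/γ_2.
Leg 3: γ = 5.23; τ_3 = 29.04/5.230 = 5.553 years.
Total proper time: 25.06 + τ_2 + 5.553 = 54.61, so τ_2 = 54.61 − 30.62 = 23.99 years.
γ_2 = 34.47/23.99 = 1.437; β = √(1 − 1/γ²) = √0.5155.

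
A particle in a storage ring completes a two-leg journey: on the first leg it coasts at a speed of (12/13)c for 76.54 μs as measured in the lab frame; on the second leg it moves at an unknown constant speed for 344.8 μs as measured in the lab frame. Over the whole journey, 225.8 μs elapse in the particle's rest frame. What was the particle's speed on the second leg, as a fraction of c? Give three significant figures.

Leg 1: γ = 1/√(1 − (12/13)²) = 13/5 = 2.600; τ_1 = 76.54/2.600 = 29.44 μs.
Leg 2: speed unknown; τ_2 = 344.8/γ_2.
Total proper time: 29.44 + τ_2 = 225.8, so τ_2 = 225.8 − 29.44 = 196.4 μs.
γ_2 = 344.8/196.4 = 1.756; β = √(1 − 1/γ²) = √0.6757.

β = 0.822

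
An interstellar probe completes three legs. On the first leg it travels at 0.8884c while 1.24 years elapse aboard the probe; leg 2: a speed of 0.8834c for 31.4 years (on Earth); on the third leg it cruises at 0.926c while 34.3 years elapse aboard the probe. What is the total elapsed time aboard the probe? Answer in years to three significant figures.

τ = 50.3 years

Leg 1: 1.24 years is already measured aboard the probe.
Leg 2: γ = 1/√(1 − 0.8834²) = 1/√0.2196 = 2.134; τ_2 = 31.4/2.134 = 14.71 years.
Leg 3: 34.3 years is already measured aboard the probe.
Total: 1.240 + 14.71 + 34.30 years.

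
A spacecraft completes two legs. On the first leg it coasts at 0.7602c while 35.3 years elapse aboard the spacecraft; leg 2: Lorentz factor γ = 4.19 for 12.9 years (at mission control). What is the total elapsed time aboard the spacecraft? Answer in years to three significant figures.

Leg 1: 35.3 years is already measured aboard the spacecraft.
Leg 2: γ = 4.19; τ_2 = 12.9/4.190 = 3.079 years.
Total: 35.30 + 3.079 years.

τ = 38.4 years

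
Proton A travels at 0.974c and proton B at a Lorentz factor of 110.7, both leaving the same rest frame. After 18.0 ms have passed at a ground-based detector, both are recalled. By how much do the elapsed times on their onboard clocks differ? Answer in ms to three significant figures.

A: γ = 1/√(1 − 0.974²) = 1/√0.05132 = 4.414; τ_A = 18.0/4.414 = 4.078 ms.
B: γ = 110.7; τ_B = 18.0/110.7 = 0.1626 ms.

|τ_A − τ_B| = 3.92 ms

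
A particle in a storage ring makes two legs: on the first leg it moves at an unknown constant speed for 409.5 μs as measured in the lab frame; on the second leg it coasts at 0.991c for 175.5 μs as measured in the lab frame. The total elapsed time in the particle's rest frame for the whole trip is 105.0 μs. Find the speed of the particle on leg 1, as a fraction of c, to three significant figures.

β = 0.980

Leg 1: speed unknown; τ_1 = 409.5/γ_1.
Leg 2: γ = 1/√(1 − 0.991²) = 1/√0.01792 = 7.470; τ_2 = 175.5/7.470 = 23.49 μs.
Total proper time: τ_1 + 23.49 = 105.0, so τ_1 = 105.0 − 23.49 = 81.51 μs.
γ_1 = 409.5/81.51 = 5.024; β = √(1 − 1/γ²) = √0.9604.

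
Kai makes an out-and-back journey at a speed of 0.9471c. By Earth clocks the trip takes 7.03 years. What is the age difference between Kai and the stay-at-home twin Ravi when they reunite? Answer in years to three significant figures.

Δt − τ = 4.77 years

γ = 1/√(1 − 0.9471²) = 1/√0.1030 = 3.116
Kai's elapsed proper time: τ = 7.03/3.116 = 2.256 years.
Age gap = Δt − τ = 7.03 − 2.256 years.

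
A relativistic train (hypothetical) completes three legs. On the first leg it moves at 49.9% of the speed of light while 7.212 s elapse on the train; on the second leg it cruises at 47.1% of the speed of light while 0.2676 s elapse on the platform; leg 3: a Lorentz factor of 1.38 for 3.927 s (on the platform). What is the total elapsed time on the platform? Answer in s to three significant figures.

Δt = 12.5 s

Leg 1: β = 0.499; γ = 1/√(1 − 0.499²) = 1/√0.7510 = 1.154; Δt_1 = 1.154 × 7.212 = 8.322 s.
Leg 2: 0.2676 s is already measured on the platform.
Leg 3: 3.927 s is already measured on the platform.
Total: 8.322 + 0.2676 + 3.927 s.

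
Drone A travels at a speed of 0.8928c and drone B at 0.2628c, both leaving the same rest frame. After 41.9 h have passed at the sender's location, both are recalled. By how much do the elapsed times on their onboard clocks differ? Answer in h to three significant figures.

|τ_A − τ_B| = 21.6 h

A: γ = 1/√(1 − 0.8928²) = 1/√0.2029 = 2.220; τ_A = 41.9/2.220 = 18.87 h.
B: γ = 1/√(1 − 0.2628²) = 1/√0.9309 = 1.036; τ_B = 41.9/1.036 = 40.43 h.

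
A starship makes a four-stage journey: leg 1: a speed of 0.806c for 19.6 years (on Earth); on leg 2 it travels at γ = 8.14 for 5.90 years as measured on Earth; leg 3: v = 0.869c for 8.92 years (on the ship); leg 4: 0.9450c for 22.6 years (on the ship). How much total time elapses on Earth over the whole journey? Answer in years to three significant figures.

Δt = 113 years

Leg 1: 19.6 years is already measured on Earth.
Leg 2: 5.90 years is already measured on Earth.
Leg 3: γ = 1/√(1 − 0.869²) = 1/√0.2448 = 2.021; Δt_3 = 2.021 × 8.92 = 18.03 years.
Leg 4: γ = 1/√(1 − 0.9450²) = 1/√0.1070 = 3.057; Δt_4 = 3.057 × 22.6 = 69.10 years.
Total: 19.60 + 5.900 + 18.03 + 69.10 years.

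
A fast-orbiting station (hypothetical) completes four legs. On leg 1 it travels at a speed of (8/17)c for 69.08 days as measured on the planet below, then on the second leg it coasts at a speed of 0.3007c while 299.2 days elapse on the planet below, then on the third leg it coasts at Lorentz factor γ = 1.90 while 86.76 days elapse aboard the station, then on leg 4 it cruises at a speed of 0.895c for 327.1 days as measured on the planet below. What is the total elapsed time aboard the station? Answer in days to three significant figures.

Leg 1: γ = 1/√(1 − (8/17)²) = 17/15 ≈ 1.133; τ_1 = 69.08/1.133 = 60.95 days.
Leg 2: γ = 1/√(1 − 0.3007²) = 1/√0.9096 = 1.049; τ_2 = 299.2/1.049 = 285.4 days.
Leg 3: 86.76 days is already measured aboard the station.
Leg 4: γ = 1/√(1 − 0.895²) = 1/√0.1990 = 2.242; τ_4 = 327.1/2.242 = 145.9 days.
Total: 60.95 + 285.4 + 86.76 + 145.9 days.

τ = 579 days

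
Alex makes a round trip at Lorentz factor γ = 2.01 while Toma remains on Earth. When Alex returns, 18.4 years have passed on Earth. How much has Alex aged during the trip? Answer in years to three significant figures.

τ = 9.15 years

γ = 2.01
Alex's clock measures proper time along the trip: τ = Δt/γ = 18.4/2.010 years.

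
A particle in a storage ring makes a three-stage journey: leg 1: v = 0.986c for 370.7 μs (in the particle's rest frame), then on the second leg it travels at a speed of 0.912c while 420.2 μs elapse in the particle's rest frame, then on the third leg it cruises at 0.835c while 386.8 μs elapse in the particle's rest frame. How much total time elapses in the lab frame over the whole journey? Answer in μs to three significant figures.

Leg 1: γ = 1/√(1 − 0.986²) = 1/√0.02780 = 5.997; Δt_1 = 5.997 × 370.7 = 2223 μs.
Leg 2: γ = 1/√(1 − 0.912²) = 1/√0.1683 = 2.438; Δt_2 = 2.438 × 420.2 = 1024 μs.
Leg 3: γ = 1/√(1 − 0.835²) = 1/√0.3028 = 1.817; Δt_3 = 1.817 × 386.8 = 703.0 μs.
Total: 2223 + 1024 + 703.0 μs.

Δt = 3950 μs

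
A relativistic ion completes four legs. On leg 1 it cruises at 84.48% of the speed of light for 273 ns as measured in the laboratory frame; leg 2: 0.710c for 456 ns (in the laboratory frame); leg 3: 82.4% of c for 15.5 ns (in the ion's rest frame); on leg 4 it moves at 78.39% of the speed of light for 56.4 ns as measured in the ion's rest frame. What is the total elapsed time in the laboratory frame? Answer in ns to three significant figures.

Δt = 847 ns

Leg 1: 273 ns is already measured in the laboratory frame.
Leg 2: 456 ns is already measured in the laboratory frame.
Leg 3: β = 0.824; γ = 1/√(1 − 0.824²) = 1/√0.3210 = 1.765; Δt_3 = 1.765 × 15.5 = 27.36 ns.
Leg 4: β = 0.7839; γ = 1/√(1 − 0.7839²) = 1/√0.3855 = 1.611; Δt_4 = 1.611 × 56.4 = 90.84 ns.
Total: 273.0 + 456.0 + 27.36 + 90.84 ns.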